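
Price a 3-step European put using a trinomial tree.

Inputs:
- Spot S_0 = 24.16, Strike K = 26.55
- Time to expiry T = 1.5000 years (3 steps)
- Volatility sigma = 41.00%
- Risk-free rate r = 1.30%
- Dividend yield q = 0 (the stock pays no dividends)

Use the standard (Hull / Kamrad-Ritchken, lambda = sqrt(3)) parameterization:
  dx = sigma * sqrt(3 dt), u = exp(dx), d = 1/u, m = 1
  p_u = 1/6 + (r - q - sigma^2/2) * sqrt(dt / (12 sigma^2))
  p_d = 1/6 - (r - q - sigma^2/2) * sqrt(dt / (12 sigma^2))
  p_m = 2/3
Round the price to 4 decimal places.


Answer: Price = V(0,0) = 5.8709

Derivation:
dt = T/N = 0.500000; dx = sigma*sqrt(3*dt) = 0.502145
u = exp(dx) = 1.652262; d = 1/u = 0.605231
p_u = 0.131293, p_m = 0.666667, p_d = 0.202040
Discount per step: exp(-r*dt) = 0.993521
Stock lattice S(k, j) with j the centered position index:
  k=0: S(0,+0) = 24.1600
  k=1: S(1,-1) = 14.6224; S(1,+0) = 24.1600; S(1,+1) = 39.9187
  k=2: S(2,-2) = 8.8499; S(2,-1) = 14.6224; S(2,+0) = 24.1600; S(2,+1) = 39.9187; S(2,+2) = 65.9561
  k=3: S(3,-3) = 5.3562; S(3,-2) = 8.8499; S(3,-1) = 14.6224; S(3,+0) = 24.1600; S(3,+1) = 39.9187; S(3,+2) = 65.9561; S(3,+3) = 108.9768
Terminal payoffs V(N, j) = max(K - S_T, 0):
  V(3,-3) = 21.193760; V(3,-2) = 17.700087; V(3,-1) = 11.927624; V(3,+0) = 2.390000; V(3,+1) = 0.000000; V(3,+2) = 0.000000; V(3,+3) = 0.000000
Backward induction: V(k, j) = exp(-r*dt) * [p_u * V(k+1, j+1) + p_m * V(k+1, j) + p_d * V(k+1, j-1)]
  V(2,-2) = exp(-r*dt) * [p_u*11.927624 + p_m*17.700087 + p_d*21.193760] = 17.533722
  V(2,-1) = exp(-r*dt) * [p_u*2.390000 + p_m*11.927624 + p_d*17.700087] = 11.764943
  V(2,+0) = exp(-r*dt) * [p_u*0.000000 + p_m*2.390000 + p_d*11.927624] = 3.977253
  V(2,+1) = exp(-r*dt) * [p_u*0.000000 + p_m*0.000000 + p_d*2.390000] = 0.479747
  V(2,+2) = exp(-r*dt) * [p_u*0.000000 + p_m*0.000000 + p_d*0.000000] = 0.000000
  V(1,-1) = exp(-r*dt) * [p_u*3.977253 + p_m*11.764943 + p_d*17.533722] = 11.830843
  V(1,+0) = exp(-r*dt) * [p_u*0.479747 + p_m*3.977253 + p_d*11.764943] = 5.058490
  V(1,+1) = exp(-r*dt) * [p_u*0.000000 + p_m*0.479747 + p_d*3.977253] = 1.116117
  V(0,+0) = exp(-r*dt) * [p_u*1.116117 + p_m*5.058490 + p_d*11.830843] = 5.870883


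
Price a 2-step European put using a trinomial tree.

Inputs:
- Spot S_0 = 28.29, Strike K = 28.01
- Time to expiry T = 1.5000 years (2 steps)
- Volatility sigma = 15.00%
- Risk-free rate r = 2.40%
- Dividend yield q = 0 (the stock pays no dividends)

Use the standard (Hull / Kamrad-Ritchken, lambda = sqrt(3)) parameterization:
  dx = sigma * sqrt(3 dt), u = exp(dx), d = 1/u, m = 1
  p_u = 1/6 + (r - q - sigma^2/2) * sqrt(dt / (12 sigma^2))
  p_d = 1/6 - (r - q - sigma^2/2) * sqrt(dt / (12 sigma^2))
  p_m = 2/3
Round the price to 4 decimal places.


dt = T/N = 0.750000; dx = sigma*sqrt(3*dt) = 0.225000
u = exp(dx) = 1.252323; d = 1/u = 0.798516
p_u = 0.187917, p_m = 0.666667, p_d = 0.145417
Discount per step: exp(-r*dt) = 0.982161
Stock lattice S(k, j) with j the centered position index:
  k=0: S(0,+0) = 28.2900
  k=1: S(1,-1) = 22.5900; S(1,+0) = 28.2900; S(1,+1) = 35.4282
  k=2: S(2,-2) = 18.0385; S(2,-1) = 22.5900; S(2,+0) = 28.2900; S(2,+1) = 35.4282; S(2,+2) = 44.3676
Terminal payoffs V(N, j) = max(K - S_T, 0):
  V(2,-2) = 9.971500; V(2,-1) = 5.419976; V(2,+0) = 0.000000; V(2,+1) = 0.000000; V(2,+2) = 0.000000
Backward induction: V(k, j) = exp(-r*dt) * [p_u * V(k+1, j+1) + p_m * V(k+1, j) + p_d * V(k+1, j-1)]
  V(1,-1) = exp(-r*dt) * [p_u*0.000000 + p_m*5.419976 + p_d*9.971500] = 4.973015
  V(1,+0) = exp(-r*dt) * [p_u*0.000000 + p_m*0.000000 + p_d*5.419976] = 0.774095
  V(1,+1) = exp(-r*dt) * [p_u*0.000000 + p_m*0.000000 + p_d*0.000000] = 0.000000
  V(0,+0) = exp(-r*dt) * [p_u*0.000000 + p_m*0.774095 + p_d*4.973015] = 1.217116

Answer: Price = V(0,0) = 1.2171


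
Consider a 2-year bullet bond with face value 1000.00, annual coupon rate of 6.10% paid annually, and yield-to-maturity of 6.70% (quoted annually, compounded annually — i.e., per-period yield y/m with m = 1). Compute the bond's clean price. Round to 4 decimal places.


Answer: Price = 989.1066

Derivation:
Coupon per period c = face * coupon_rate / m = 61.000000
Periods per year m = 1; per-period yield y/m = 0.067000
Number of cashflows N = 2
Cashflows (t years, CF_t, discount factor 1/(1+y/m)^(m*t), PV):
  t = 1.0000: CF_t = 61.000000, DF = 0.937207, PV = 57.169634
  t = 2.0000: CF_t = 1061.000000, DF = 0.878357, PV = 931.936980
Price P = sum_t PV_t = 989.106614


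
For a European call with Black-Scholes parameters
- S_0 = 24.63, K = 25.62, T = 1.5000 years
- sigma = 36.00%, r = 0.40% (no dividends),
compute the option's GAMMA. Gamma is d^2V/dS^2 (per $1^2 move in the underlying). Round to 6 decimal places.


d1 = 0.1446830029; d2 = -0.2962251508
phi(d1) = 0.3947884928; exp(-qT) = 1.0000000000; exp(-rT) = 0.9940179641
Gamma = exp(-qT) * phi(d1) / (S * sigma * sqrt(T)) = 1.0000000000 * 0.3947884928 / (24.6300 * 0.3600 * 1.2247448714) = 0.036354

Answer: Gamma = 0.036354


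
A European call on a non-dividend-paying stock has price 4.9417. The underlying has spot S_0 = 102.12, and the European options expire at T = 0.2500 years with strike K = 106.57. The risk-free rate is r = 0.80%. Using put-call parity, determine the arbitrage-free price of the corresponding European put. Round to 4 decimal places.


Answer: Put price = 9.1788

Derivation:
Put-call parity: C - P = S_0 * exp(-qT) - K * exp(-rT).
S_0 * exp(-qT) = 102.1200 * 1.00000000 = 102.12000000
K * exp(-rT) = 106.5700 * 0.99800200 = 106.35707300
P = C - S*exp(-qT) + K*exp(-rT)
P = 4.9417 - 102.12000000 + 106.35707300 = 9.1788


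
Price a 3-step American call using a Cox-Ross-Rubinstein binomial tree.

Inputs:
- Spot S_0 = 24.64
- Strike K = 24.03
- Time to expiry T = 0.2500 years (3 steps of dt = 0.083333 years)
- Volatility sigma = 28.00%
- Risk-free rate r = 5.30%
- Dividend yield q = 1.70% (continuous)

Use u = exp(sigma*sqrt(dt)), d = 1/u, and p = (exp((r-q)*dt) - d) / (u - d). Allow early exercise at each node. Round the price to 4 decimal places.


Answer: Price = V(0,0) = 1.8906

Derivation:
dt = T/N = 0.083333
u = exp(sigma*sqrt(dt)) = 1.084186; d = 1/u = 0.922351
p = (exp((r-q)*dt) - d) / (u - d) = 0.498369
Discount per step: exp(-r*dt) = 0.995593
Stock lattice S(k, i) with i counting down-moves:
  k=0: S(0,0) = 24.6400
  k=1: S(1,0) = 26.7143; S(1,1) = 22.7267
  k=2: S(2,0) = 28.9633; S(2,1) = 24.6400; S(2,2) = 20.9620
  k=3: S(3,0) = 31.4016; S(3,1) = 26.7143; S(3,2) = 22.7267; S(3,3) = 19.3344
Terminal payoffs V(N, i) = max(S_T - K, 0):
  V(3,0) = 7.371581; V(3,1) = 2.684331; V(3,2) = 0.000000; V(3,3) = 0.000000
Backward induction: V(k, i) = exp(-r*dt) * [p * V(k+1, i) + (1-p) * V(k+1, i+1)]; then take max(V_cont, immediate exercise) for American.
  V(2,0) = exp(-r*dt) * [p*7.371581 + (1-p)*2.684331] = 4.998188; exercise = 4.933291; V(2,0) = max -> 4.998188
  V(2,1) = exp(-r*dt) * [p*2.684331 + (1-p)*0.000000] = 1.331892; exercise = 0.610000; V(2,1) = max -> 1.331892
  V(2,2) = exp(-r*dt) * [p*0.000000 + (1-p)*0.000000] = 0.000000; exercise = 0.000000; V(2,2) = max -> 0.000000
  V(1,0) = exp(-r*dt) * [p*4.998188 + (1-p)*1.331892] = 3.145139; exercise = 2.684331; V(1,0) = max -> 3.145139
  V(1,1) = exp(-r*dt) * [p*1.331892 + (1-p)*0.000000] = 0.660849; exercise = 0.000000; V(1,1) = max -> 0.660849
  V(0,0) = exp(-r*dt) * [p*3.145139 + (1-p)*0.660849] = 1.890573; exercise = 0.610000; V(0,0) = max -> 1.890573


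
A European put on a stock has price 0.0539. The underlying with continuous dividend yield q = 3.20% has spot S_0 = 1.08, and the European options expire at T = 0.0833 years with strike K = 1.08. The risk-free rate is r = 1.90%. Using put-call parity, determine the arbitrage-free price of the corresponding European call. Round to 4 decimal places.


Put-call parity: C - P = S_0 * exp(-qT) - K * exp(-rT).
S_0 * exp(-qT) = 1.0800 * 0.99733795 = 1.07712499
K * exp(-rT) = 1.0800 * 0.99841855 = 1.07829204
C = P + S*exp(-qT) - K*exp(-rT)
C = 0.0539 + 1.07712499 - 1.07829204 = 0.0527

Answer: Call price = 0.0527


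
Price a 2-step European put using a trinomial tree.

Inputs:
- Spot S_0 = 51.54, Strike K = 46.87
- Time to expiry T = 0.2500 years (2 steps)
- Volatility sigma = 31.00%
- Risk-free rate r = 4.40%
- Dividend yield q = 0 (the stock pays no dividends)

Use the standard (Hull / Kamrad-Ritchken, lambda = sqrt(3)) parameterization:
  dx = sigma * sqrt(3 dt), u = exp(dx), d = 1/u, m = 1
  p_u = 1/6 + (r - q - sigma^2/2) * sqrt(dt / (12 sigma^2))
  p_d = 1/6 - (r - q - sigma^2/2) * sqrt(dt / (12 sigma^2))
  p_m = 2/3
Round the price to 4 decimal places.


dt = T/N = 0.125000; dx = sigma*sqrt(3*dt) = 0.189835
u = exp(dx) = 1.209051; d = 1/u = 0.827095
p_u = 0.165333, p_m = 0.666667, p_d = 0.168000
Discount per step: exp(-r*dt) = 0.994515
Stock lattice S(k, j) with j the centered position index:
  k=0: S(0,+0) = 51.5400
  k=1: S(1,-1) = 42.6285; S(1,+0) = 51.5400; S(1,+1) = 62.3145
  k=2: S(2,-2) = 35.2578; S(2,-1) = 42.6285; S(2,+0) = 51.5400; S(2,+1) = 62.3145; S(2,+2) = 75.3413
Terminal payoffs V(N, j) = max(K - S_T, 0):
  V(2,-2) = 11.612182; V(2,-1) = 4.241513; V(2,+0) = 0.000000; V(2,+1) = 0.000000; V(2,+2) = 0.000000
Backward induction: V(k, j) = exp(-r*dt) * [p_u * V(k+1, j+1) + p_m * V(k+1, j) + p_d * V(k+1, j-1)]
  V(1,-1) = exp(-r*dt) * [p_u*0.000000 + p_m*4.241513 + p_d*11.612182] = 4.752313
  V(1,+0) = exp(-r*dt) * [p_u*0.000000 + p_m*0.000000 + p_d*4.241513] = 0.708666
  V(1,+1) = exp(-r*dt) * [p_u*0.000000 + p_m*0.000000 + p_d*0.000000] = 0.000000
  V(0,+0) = exp(-r*dt) * [p_u*0.000000 + p_m*0.708666 + p_d*4.752313] = 1.263862

Answer: Price = V(0,0) = 1.2639


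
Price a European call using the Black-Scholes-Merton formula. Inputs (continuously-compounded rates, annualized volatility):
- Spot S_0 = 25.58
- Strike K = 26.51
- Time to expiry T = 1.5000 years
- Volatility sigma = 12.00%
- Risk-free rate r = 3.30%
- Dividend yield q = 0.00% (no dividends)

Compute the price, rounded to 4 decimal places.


d1 = (ln(S/K) + (r - q + 0.5*sigma^2) * T) / (sigma * sqrt(T)) = 0.16730543
d2 = d1 - sigma * sqrt(T) = 0.02033604
exp(-rT) = 0.95170516; exp(-qT) = 1.00000000
C = S_0 * exp(-qT) * N(d1) - K * exp(-rT) * N(d2)
N(d1) = 0.56643513; N(d2) = 0.50811235
C = 25.5800 * 1.00000000 * 0.56643513 - 26.5100 * 0.95170516 * 0.50811235 = 1.6699

Answer: Price = 1.6699


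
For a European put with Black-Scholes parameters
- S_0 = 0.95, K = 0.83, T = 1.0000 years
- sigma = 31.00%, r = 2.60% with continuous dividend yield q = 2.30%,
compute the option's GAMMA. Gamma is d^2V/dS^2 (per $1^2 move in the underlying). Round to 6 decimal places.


d1 = 0.6002783349; d2 = 0.2902783349
phi(d1) = 0.3331689458; exp(-qT) = 0.9772624838; exp(-rT) = 0.9743350896
Gamma = exp(-qT) * phi(d1) / (S * sigma * sqrt(T)) = 0.9772624838 * 0.3331689458 / (0.9500 * 0.3100 * 1.0000000000) = 1.105581

Answer: Gamma = 1.105581


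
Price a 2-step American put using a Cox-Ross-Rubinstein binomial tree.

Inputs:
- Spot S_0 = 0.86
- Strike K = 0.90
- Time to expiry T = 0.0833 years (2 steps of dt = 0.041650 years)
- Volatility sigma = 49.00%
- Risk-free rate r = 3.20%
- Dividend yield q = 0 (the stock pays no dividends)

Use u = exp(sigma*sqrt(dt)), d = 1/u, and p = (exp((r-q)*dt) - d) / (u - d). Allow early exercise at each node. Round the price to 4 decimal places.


Answer: Price = V(0,0) = 0.0730

Derivation:
dt = T/N = 0.041650
u = exp(sigma*sqrt(dt)) = 1.105172; d = 1/u = 0.904837
p = (exp((r-q)*dt) - d) / (u - d) = 0.481678
Discount per step: exp(-r*dt) = 0.998668
Stock lattice S(k, i) with i counting down-moves:
  k=0: S(0,0) = 0.8600
  k=1: S(1,0) = 0.9504; S(1,1) = 0.7782
  k=2: S(2,0) = 1.0504; S(2,1) = 0.8600; S(2,2) = 0.7041
Terminal payoffs V(N, i) = max(K - S_T, 0):
  V(2,0) = 0.000000; V(2,1) = 0.040000; V(2,2) = 0.195893
Backward induction: V(k, i) = exp(-r*dt) * [p * V(k+1, i) + (1-p) * V(k+1, i+1)]; then take max(V_cont, immediate exercise) for American.
  V(1,0) = exp(-r*dt) * [p*0.000000 + (1-p)*0.040000] = 0.020705; exercise = 0.000000; V(1,0) = max -> 0.020705
  V(1,1) = exp(-r*dt) * [p*0.040000 + (1-p)*0.195893] = 0.120642; exercise = 0.121840; V(1,1) = max -> 0.121840
  V(0,0) = exp(-r*dt) * [p*0.020705 + (1-p)*0.121840] = 0.073028; exercise = 0.040000; V(0,0) = max -> 0.073028


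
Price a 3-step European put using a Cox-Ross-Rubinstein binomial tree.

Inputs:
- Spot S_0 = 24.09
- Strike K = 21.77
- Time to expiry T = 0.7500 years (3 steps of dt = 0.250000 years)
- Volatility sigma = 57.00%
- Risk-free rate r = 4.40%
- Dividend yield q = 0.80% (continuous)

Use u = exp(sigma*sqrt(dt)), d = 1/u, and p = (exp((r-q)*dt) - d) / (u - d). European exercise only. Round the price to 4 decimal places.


Answer: Price = V(0,0) = 3.3616

Derivation:
dt = T/N = 0.250000
u = exp(sigma*sqrt(dt)) = 1.329762; d = 1/u = 0.752014
p = (exp((r-q)*dt) - d) / (u - d) = 0.444876
Discount per step: exp(-r*dt) = 0.989060
Stock lattice S(k, i) with i counting down-moves:
  k=0: S(0,0) = 24.0900
  k=1: S(1,0) = 32.0340; S(1,1) = 18.1160
  k=2: S(2,0) = 42.5976; S(2,1) = 24.0900; S(2,2) = 13.6235
  k=3: S(3,0) = 56.6446; S(3,1) = 32.0340; S(3,2) = 18.1160; S(3,3) = 10.2451
Terminal payoffs V(N, i) = max(K - S_T, 0):
  V(3,0) = 0.000000; V(3,1) = 0.000000; V(3,2) = 3.653977; V(3,3) = 11.524928
Backward induction: V(k, i) = exp(-r*dt) * [p * V(k+1, i) + (1-p) * V(k+1, i+1)].
  V(2,0) = exp(-r*dt) * [p*0.000000 + (1-p)*0.000000] = 0.000000
  V(2,1) = exp(-r*dt) * [p*0.000000 + (1-p)*3.653977] = 2.006218
  V(2,2) = exp(-r*dt) * [p*3.653977 + (1-p)*11.524928] = 7.935554
  V(1,0) = exp(-r*dt) * [p*0.000000 + (1-p)*2.006218] = 1.101516
  V(1,1) = exp(-r*dt) * [p*2.006218 + (1-p)*7.935554] = 5.239777
  V(0,0) = exp(-r*dt) * [p*1.101516 + (1-p)*5.239777] = 3.361580


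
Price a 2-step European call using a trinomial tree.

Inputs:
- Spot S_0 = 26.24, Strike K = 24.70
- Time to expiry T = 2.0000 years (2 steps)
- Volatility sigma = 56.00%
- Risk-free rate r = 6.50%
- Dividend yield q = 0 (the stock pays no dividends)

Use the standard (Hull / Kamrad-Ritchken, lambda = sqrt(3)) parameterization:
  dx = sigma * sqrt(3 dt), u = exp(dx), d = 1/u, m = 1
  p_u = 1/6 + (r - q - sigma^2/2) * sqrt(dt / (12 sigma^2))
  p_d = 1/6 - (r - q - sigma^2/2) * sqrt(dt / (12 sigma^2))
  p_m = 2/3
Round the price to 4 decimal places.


Answer: Price = V(0,0) = 8.8648

Derivation:
dt = T/N = 1.000000; dx = sigma*sqrt(3*dt) = 0.969948
u = exp(dx) = 2.637808; d = 1/u = 0.379103
p_u = 0.119345, p_m = 0.666667, p_d = 0.213989
Discount per step: exp(-r*dt) = 0.937067
Stock lattice S(k, j) with j the centered position index:
  k=0: S(0,+0) = 26.2400
  k=1: S(1,-1) = 9.9477; S(1,+0) = 26.2400; S(1,+1) = 69.2161
  k=2: S(2,-2) = 3.7712; S(2,-1) = 9.9477; S(2,+0) = 26.2400; S(2,+1) = 69.2161; S(2,+2) = 182.5788
Terminal payoffs V(N, j) = max(S_T - K, 0):
  V(2,-2) = 0.000000; V(2,-1) = 0.000000; V(2,+0) = 1.540000; V(2,+1) = 44.516095; V(2,+2) = 157.878801
Backward induction: V(k, j) = exp(-r*dt) * [p_u * V(k+1, j+1) + p_m * V(k+1, j) + p_d * V(k+1, j-1)]
  V(1,-1) = exp(-r*dt) * [p_u*1.540000 + p_m*0.000000 + p_d*0.000000] = 0.172224
  V(1,+0) = exp(-r*dt) * [p_u*44.516095 + p_m*1.540000 + p_d*0.000000] = 5.940465
  V(1,+1) = exp(-r*dt) * [p_u*157.878801 + p_m*44.516095 + p_d*1.540000] = 45.774730
  V(0,+0) = exp(-r*dt) * [p_u*45.774730 + p_m*5.940465 + p_d*0.172224] = 8.864779


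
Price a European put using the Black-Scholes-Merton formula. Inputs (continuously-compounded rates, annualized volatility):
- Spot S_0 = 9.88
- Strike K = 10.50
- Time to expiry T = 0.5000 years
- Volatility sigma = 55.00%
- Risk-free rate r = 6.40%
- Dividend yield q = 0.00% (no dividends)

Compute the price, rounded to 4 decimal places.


d1 = (ln(S/K) + (r - q + 0.5*sigma^2) * T) / (sigma * sqrt(T)) = 0.12023966
d2 = d1 - sigma * sqrt(T) = -0.26866907
exp(-rT) = 0.96850658; exp(-qT) = 1.00000000
P = K * exp(-rT) * N(-d2) - S_0 * exp(-qT) * N(-d1)
N(-d1) = 0.45214665; N(-d2) = 0.60590782
P = 10.5000 * 0.96850658 * 0.60590782 - 9.8800 * 1.00000000 * 0.45214665 = 1.6945

Answer: Price = 1.6945


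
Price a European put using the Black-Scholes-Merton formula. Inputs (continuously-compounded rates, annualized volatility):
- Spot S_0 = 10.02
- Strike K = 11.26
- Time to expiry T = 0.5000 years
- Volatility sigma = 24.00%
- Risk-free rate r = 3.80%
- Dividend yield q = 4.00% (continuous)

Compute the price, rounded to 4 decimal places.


d1 = (ln(S/K) + (r - q + 0.5*sigma^2) * T) / (sigma * sqrt(T)) = -0.60854509
d2 = d1 - sigma * sqrt(T) = -0.77825072
exp(-rT) = 0.98117936; exp(-qT) = 0.98019867
P = K * exp(-rT) * N(-d2) - S_0 * exp(-qT) * N(-d1)
N(-d1) = 0.72858700; N(-d2) = 0.78178939
P = 11.2600 * 0.98117936 * 0.78178939 - 10.0200 * 0.98019867 * 0.72858700 = 1.4814

Answer: Price = 1.4814


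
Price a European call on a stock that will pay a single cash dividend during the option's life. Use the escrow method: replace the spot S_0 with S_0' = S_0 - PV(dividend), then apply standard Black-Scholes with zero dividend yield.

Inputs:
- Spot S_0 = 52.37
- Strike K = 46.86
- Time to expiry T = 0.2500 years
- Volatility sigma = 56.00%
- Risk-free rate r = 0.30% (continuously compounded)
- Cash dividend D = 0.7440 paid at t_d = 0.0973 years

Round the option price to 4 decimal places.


Answer: Price = 8.2087

Derivation:
PV(D) = D * exp(-r * t_d) = 0.7440 * 0.99970814 = 0.74378286
S_0' = S_0 - PV(D) = 52.3700 - 0.74378286 = 51.62621714
d1 = (ln(S_0'/K) + (r + sigma^2/2)*T) / (sigma*sqrt(T)) = 0.48862569
d2 = d1 - sigma*sqrt(T) = 0.20862569
exp(-rT) = 0.99925028
N(d1) = 0.68744664; N(d2) = 0.58262977
C = S_0' * N(d1) - K * exp(-rT) * N(d2) = 51.62621714 * 0.68744664 - 46.8600 * 0.99925028 * 0.58262977 = 8.2087


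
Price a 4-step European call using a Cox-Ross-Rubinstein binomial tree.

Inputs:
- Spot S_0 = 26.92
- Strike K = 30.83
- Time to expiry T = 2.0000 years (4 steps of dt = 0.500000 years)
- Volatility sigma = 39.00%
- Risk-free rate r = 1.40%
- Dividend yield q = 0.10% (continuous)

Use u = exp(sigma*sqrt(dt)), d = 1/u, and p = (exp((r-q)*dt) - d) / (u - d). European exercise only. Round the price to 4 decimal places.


dt = T/N = 0.500000
u = exp(sigma*sqrt(dt)) = 1.317547; d = 1/u = 0.758986
p = (exp((r-q)*dt) - d) / (u - d) = 0.443166
Discount per step: exp(-r*dt) = 0.993024
Stock lattice S(k, i) with i counting down-moves:
  k=0: S(0,0) = 26.9200
  k=1: S(1,0) = 35.4684; S(1,1) = 20.4319
  k=2: S(2,0) = 46.7312; S(2,1) = 26.9200; S(2,2) = 15.5075
  k=3: S(3,0) = 61.5706; S(3,1) = 35.4684; S(3,2) = 20.4319; S(3,3) = 11.7700
  k=4: S(4,0) = 81.1222; S(4,1) = 46.7312; S(4,2) = 26.9200; S(4,3) = 15.5075; S(4,4) = 8.9333
Terminal payoffs V(N, i) = max(S_T - K, 0):
  V(4,0) = 50.292153; V(4,1) = 15.901235; V(4,2) = 0.000000; V(4,3) = 0.000000; V(4,4) = 0.000000
Backward induction: V(k, i) = exp(-r*dt) * [p * V(k+1, i) + (1-p) * V(k+1, i+1)].
  V(3,0) = exp(-r*dt) * [p*50.292153 + (1-p)*15.901235] = 30.924876
  V(3,1) = exp(-r*dt) * [p*15.901235 + (1-p)*0.000000] = 6.997726
  V(3,2) = exp(-r*dt) * [p*0.000000 + (1-p)*0.000000] = 0.000000
  V(3,3) = exp(-r*dt) * [p*0.000000 + (1-p)*0.000000] = 0.000000
  V(2,0) = exp(-r*dt) * [p*30.924876 + (1-p)*6.997726] = 17.478638
  V(2,1) = exp(-r*dt) * [p*6.997726 + (1-p)*0.000000] = 3.079520
  V(2,2) = exp(-r*dt) * [p*0.000000 + (1-p)*0.000000] = 0.000000
  V(1,0) = exp(-r*dt) * [p*17.478638 + (1-p)*3.079520] = 9.394721
  V(1,1) = exp(-r*dt) * [p*3.079520 + (1-p)*0.000000] = 1.355218
  V(0,0) = exp(-r*dt) * [p*9.394721 + (1-p)*1.355218] = 4.883743

Answer: Price = V(0,0) = 4.8837


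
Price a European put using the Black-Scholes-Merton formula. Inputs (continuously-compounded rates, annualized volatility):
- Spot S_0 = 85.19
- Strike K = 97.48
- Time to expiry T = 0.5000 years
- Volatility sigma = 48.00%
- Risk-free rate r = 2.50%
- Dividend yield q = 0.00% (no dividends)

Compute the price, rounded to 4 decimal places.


d1 = (ln(S/K) + (r - q + 0.5*sigma^2) * T) / (sigma * sqrt(T)) = -0.19051570
d2 = d1 - sigma * sqrt(T) = -0.52992695
exp(-rT) = 0.98757780; exp(-qT) = 1.00000000
P = K * exp(-rT) * N(-d2) - S_0 * exp(-qT) * N(-d1)
N(-d1) = 0.57554748; N(-d2) = 0.70191871
P = 97.4800 * 0.98757780 * 0.70191871 - 85.1900 * 1.00000000 * 0.57554748 = 18.5422

Answer: Price = 18.5422


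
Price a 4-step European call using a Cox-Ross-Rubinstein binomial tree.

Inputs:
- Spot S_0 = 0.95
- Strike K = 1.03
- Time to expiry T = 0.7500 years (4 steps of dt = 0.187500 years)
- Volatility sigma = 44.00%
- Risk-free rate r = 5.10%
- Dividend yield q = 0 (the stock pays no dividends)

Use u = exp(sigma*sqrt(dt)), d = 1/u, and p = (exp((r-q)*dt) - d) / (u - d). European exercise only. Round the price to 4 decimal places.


dt = T/N = 0.187500
u = exp(sigma*sqrt(dt)) = 1.209885; d = 1/u = 0.826525
p = (exp((r-q)*dt) - d) / (u - d) = 0.477576
Discount per step: exp(-r*dt) = 0.990483
Stock lattice S(k, i) with i counting down-moves:
  k=0: S(0,0) = 0.9500
  k=1: S(1,0) = 1.1494; S(1,1) = 0.7852
  k=2: S(2,0) = 1.3906; S(2,1) = 0.9500; S(2,2) = 0.6490
  k=3: S(3,0) = 1.6825; S(3,1) = 1.1494; S(3,2) = 0.7852; S(3,3) = 0.5364
  k=4: S(4,0) = 2.0356; S(4,1) = 1.3906; S(4,2) = 0.9500; S(4,3) = 0.6490; S(4,4) = 0.4434
Terminal payoffs V(N, i) = max(S_T - K, 0):
  V(4,0) = 1.005638; V(4,1) = 0.360631; V(4,2) = 0.000000; V(4,3) = 0.000000; V(4,4) = 0.000000
Backward induction: V(k, i) = exp(-r*dt) * [p * V(k+1, i) + (1-p) * V(k+1, i+1)].
  V(3,0) = exp(-r*dt) * [p*1.005638 + (1-p)*0.360631] = 0.662307
  V(3,1) = exp(-r*dt) * [p*0.360631 + (1-p)*0.000000] = 0.170590
  V(3,2) = exp(-r*dt) * [p*0.000000 + (1-p)*0.000000] = 0.000000
  V(3,3) = exp(-r*dt) * [p*0.000000 + (1-p)*0.000000] = 0.000000
  V(2,0) = exp(-r*dt) * [p*0.662307 + (1-p)*0.170590] = 0.401564
  V(2,1) = exp(-r*dt) * [p*0.170590 + (1-p)*0.000000] = 0.080694
  V(2,2) = exp(-r*dt) * [p*0.000000 + (1-p)*0.000000] = 0.000000
  V(1,0) = exp(-r*dt) * [p*0.401564 + (1-p)*0.080694] = 0.231707
  V(1,1) = exp(-r*dt) * [p*0.080694 + (1-p)*0.000000] = 0.038171
  V(0,0) = exp(-r*dt) * [p*0.231707 + (1-p)*0.038171] = 0.129356

Answer: Price = V(0,0) = 0.1294


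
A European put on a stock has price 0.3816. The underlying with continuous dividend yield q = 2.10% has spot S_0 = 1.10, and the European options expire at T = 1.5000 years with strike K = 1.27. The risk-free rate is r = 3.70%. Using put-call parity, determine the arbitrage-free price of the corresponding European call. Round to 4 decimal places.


Answer: Call price = 0.2461

Derivation:
Put-call parity: C - P = S_0 * exp(-qT) - K * exp(-rT).
S_0 * exp(-qT) = 1.1000 * 0.96899096 = 1.06589005
K * exp(-rT) = 1.2700 * 0.94601202 = 1.20143527
C = P + S*exp(-qT) - K*exp(-rT)
C = 0.3816 + 1.06589005 - 1.20143527 = 0.2461


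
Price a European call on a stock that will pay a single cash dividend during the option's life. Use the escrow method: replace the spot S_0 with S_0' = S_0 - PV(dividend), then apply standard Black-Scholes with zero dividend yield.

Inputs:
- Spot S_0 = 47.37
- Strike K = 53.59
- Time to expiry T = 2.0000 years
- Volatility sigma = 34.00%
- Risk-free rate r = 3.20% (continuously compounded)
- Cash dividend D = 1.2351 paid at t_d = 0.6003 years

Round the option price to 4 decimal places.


Answer: Price = 7.2463

Derivation:
PV(D) = D * exp(-r * t_d) = 1.2351 * 0.98097373 = 1.21160065
S_0' = S_0 - PV(D) = 47.3700 - 1.21160065 = 46.15839935
d1 = (ln(S_0'/K) + (r + sigma^2/2)*T) / (sigma*sqrt(T)) = 0.06304993
d2 = d1 - sigma*sqrt(T) = -0.41778268
exp(-rT) = 0.93800500
N(d1) = 0.52513663; N(d2) = 0.33805301
C = S_0' * N(d1) - K * exp(-rT) * N(d2) = 46.15839935 * 0.52513663 - 53.5900 * 0.93800500 * 0.33805301 = 7.2463


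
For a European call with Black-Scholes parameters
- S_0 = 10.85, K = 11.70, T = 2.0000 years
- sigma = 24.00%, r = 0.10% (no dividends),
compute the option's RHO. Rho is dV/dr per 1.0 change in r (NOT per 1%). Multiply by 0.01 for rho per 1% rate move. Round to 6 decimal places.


d1 = -0.0466212054; d2 = -0.3860324603
phi(d1) = 0.3985089580; exp(-qT) = 1.0000000000; exp(-rT) = 0.9980019987
N(d2) = 0.3497363144
Rho = K*T*exp(-rT)*N(d2) = 11.7000 * 2.0000 * 0.9980019987 * 0.3497363144 = 8.167478

Answer: Rho = 8.167478


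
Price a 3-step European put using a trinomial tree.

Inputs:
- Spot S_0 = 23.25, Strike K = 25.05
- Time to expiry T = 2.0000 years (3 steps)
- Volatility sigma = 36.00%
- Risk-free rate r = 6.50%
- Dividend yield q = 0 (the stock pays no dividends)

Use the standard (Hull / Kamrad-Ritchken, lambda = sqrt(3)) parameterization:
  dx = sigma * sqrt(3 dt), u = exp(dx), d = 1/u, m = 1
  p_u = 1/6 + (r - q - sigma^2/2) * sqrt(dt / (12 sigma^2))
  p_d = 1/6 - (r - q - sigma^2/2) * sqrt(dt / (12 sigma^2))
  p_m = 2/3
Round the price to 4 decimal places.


dt = T/N = 0.666667; dx = sigma*sqrt(3*dt) = 0.509117
u = exp(dx) = 1.663821; d = 1/u = 0.601026
p_u = 0.166798, p_m = 0.666667, p_d = 0.166536
Discount per step: exp(-r*dt) = 0.957592
Stock lattice S(k, j) with j the centered position index:
  k=0: S(0,+0) = 23.2500
  k=1: S(1,-1) = 13.9739; S(1,+0) = 23.2500; S(1,+1) = 38.6838
  k=2: S(2,-2) = 8.3987; S(2,-1) = 13.9739; S(2,+0) = 23.2500; S(2,+1) = 38.6838; S(2,+2) = 64.3630
  k=3: S(3,-3) = 5.0478; S(3,-2) = 8.3987; S(3,-1) = 13.9739; S(3,+0) = 23.2500; S(3,+1) = 38.6838; S(3,+2) = 64.3630; S(3,+3) = 107.0885
Terminal payoffs V(N, j) = max(K - S_T, 0):
  V(3,-3) = 20.002190; V(3,-2) = 16.651347; V(3,-1) = 11.076143; V(3,+0) = 1.800000; V(3,+1) = 0.000000; V(3,+2) = 0.000000; V(3,+3) = 0.000000
Backward induction: V(k, j) = exp(-r*dt) * [p_u * V(k+1, j+1) + p_m * V(k+1, j) + p_d * V(k+1, j-1)]
  V(2,-2) = exp(-r*dt) * [p_u*11.076143 + p_m*16.651347 + p_d*20.002190] = 15.589074
  V(2,-1) = exp(-r*dt) * [p_u*1.800000 + p_m*11.076143 + p_d*16.651347] = 10.013900
  V(2,+0) = exp(-r*dt) * [p_u*0.000000 + p_m*1.800000 + p_d*11.076143] = 2.915460
  V(2,+1) = exp(-r*dt) * [p_u*0.000000 + p_m*0.000000 + p_d*1.800000] = 0.287052
  V(2,+2) = exp(-r*dt) * [p_u*0.000000 + p_m*0.000000 + p_d*0.000000] = 0.000000
  V(1,-1) = exp(-r*dt) * [p_u*2.915460 + p_m*10.013900 + p_d*15.589074] = 9.344531
  V(1,+0) = exp(-r*dt) * [p_u*0.287052 + p_m*2.915460 + p_d*10.013900] = 3.504013
  V(1,+1) = exp(-r*dt) * [p_u*0.000000 + p_m*0.287052 + p_d*2.915460] = 0.648190
  V(0,+0) = exp(-r*dt) * [p_u*0.648190 + p_m*3.504013 + p_d*9.344531] = 3.830678

Answer: Price = V(0,0) = 3.8307


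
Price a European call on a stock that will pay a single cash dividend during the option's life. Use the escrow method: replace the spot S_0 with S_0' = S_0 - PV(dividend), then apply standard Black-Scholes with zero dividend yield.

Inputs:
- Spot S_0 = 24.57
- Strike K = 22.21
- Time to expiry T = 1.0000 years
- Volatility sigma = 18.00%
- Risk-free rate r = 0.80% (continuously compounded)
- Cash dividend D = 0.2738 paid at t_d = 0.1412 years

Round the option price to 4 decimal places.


PV(D) = D * exp(-r * t_d) = 0.2738 * 0.99887104 = 0.27349089
S_0' = S_0 - PV(D) = 24.5700 - 0.27349089 = 24.29650911
d1 = (ln(S_0'/K) + (r + sigma^2/2)*T) / (sigma*sqrt(T)) = 0.63327802
d2 = d1 - sigma*sqrt(T) = 0.45327802
exp(-rT) = 0.99203191
N(d1) = 0.73672395; N(d2) = 0.67482572
C = S_0' * N(d1) - K * exp(-rT) * N(d2) = 24.29650911 * 0.73672395 - 22.2100 * 0.99203191 * 0.67482572 = 3.0314

Answer: Price = 3.0314


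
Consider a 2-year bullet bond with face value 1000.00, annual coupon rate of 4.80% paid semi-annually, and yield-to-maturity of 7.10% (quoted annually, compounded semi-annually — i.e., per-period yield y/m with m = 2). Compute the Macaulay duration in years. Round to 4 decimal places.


Coupon per period c = face * coupon_rate / m = 24.000000
Periods per year m = 2; per-period yield y/m = 0.035500
Number of cashflows N = 4
Cashflows (t years, CF_t, discount factor 1/(1+y/m)^(m*t), PV):
  t = 0.5000: CF_t = 24.000000, DF = 0.965717, PV = 23.177209
  t = 1.0000: CF_t = 24.000000, DF = 0.932609, PV = 22.382626
  t = 1.5000: CF_t = 24.000000, DF = 0.900637, PV = 21.615283
  t = 2.0000: CF_t = 1024.000000, DF = 0.869760, PV = 890.634561
Price P = sum_t PV_t = 957.809679
Macaulay numerator sum_t t * PV_t:
  t * PV_t at t = 0.5000: 11.588605
  t * PV_t at t = 1.0000: 22.382626
  t * PV_t at t = 1.5000: 32.422925
  t * PV_t at t = 2.0000: 1781.269121
Macaulay duration D = (sum_t t * PV_t) / P = 1847.663277 / 957.809679 = 1.929051

Answer: Macaulay duration = 1.9291 years


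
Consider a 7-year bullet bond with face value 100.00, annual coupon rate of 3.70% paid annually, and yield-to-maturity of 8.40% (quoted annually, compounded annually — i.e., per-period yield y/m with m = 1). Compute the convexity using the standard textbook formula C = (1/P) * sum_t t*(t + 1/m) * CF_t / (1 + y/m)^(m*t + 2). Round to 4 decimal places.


Coupon per period c = face * coupon_rate / m = 3.700000
Periods per year m = 1; per-period yield y/m = 0.084000
Number of cashflows N = 7
Cashflows (t years, CF_t, discount factor 1/(1+y/m)^(m*t), PV):
  t = 1.0000: CF_t = 3.700000, DF = 0.922509, PV = 3.413284
  t = 2.0000: CF_t = 3.700000, DF = 0.851023, PV = 3.148786
  t = 3.0000: CF_t = 3.700000, DF = 0.785077, PV = 2.904784
  t = 4.0000: CF_t = 3.700000, DF = 0.724241, PV = 2.679690
  t = 5.0000: CF_t = 3.700000, DF = 0.668119, PV = 2.472039
  t = 6.0000: CF_t = 3.700000, DF = 0.616346, PV = 2.280479
  t = 7.0000: CF_t = 103.700000, DF = 0.568585, PV = 58.962214
Price P = sum_t PV_t = 75.861276
Convexity numerator sum_t t*(t + 1/m) * CF_t / (1+y/m)^(m*t + 2):
  t = 1.0000: term = 5.809568
  t = 2.0000: term = 16.078141
  t = 3.0000: term = 29.664468
  t = 4.0000: term = 45.609575
  t = 5.0000: term = 63.112881
  t = 6.0000: term = 81.511101
  t = 7.0000: term = 2809.980095
Convexity = (1/P) * sum = 3051.765829 / 75.861276 = 40.228243

Answer: Convexity = 40.2282


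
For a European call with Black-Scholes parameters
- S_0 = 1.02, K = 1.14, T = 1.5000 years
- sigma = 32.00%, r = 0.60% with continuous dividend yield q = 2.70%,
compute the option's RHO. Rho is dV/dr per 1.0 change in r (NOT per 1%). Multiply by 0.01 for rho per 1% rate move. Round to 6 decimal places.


d1 = -0.1682126739; d2 = -0.5601310328
phi(d1) = 0.3933378823; exp(-qT) = 0.9603091645; exp(-rT) = 0.9910403788
N(d2) = 0.2876950323
Rho = K*T*exp(-rT)*N(d2) = 1.1400 * 1.5000 * 0.9910403788 * 0.2876950323 = 0.487551

Answer: Rho = 0.487551


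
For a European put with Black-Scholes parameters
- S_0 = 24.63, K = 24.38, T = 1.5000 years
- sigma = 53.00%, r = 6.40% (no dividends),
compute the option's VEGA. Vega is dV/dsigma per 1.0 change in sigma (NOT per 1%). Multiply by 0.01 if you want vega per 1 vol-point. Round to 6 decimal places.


d1 = 0.4881680358; d2 = -0.1609467460
phi(d1) = 0.3541295229; exp(-qT) = 1.0000000000; exp(-rT) = 0.9084640161
Vega = S * exp(-qT) * phi(d1) * sqrt(T) = 24.6300 * 1.0000000000 * 0.3541295229 * 1.2247448714 = 10.682482

Answer: Vega = 10.682482


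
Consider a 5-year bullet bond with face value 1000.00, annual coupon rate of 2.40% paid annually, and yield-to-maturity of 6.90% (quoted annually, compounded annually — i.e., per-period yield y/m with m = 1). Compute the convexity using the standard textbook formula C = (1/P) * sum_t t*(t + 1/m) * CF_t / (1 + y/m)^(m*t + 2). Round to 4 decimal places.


Coupon per period c = face * coupon_rate / m = 24.000000
Periods per year m = 1; per-period yield y/m = 0.069000
Number of cashflows N = 5
Cashflows (t years, CF_t, discount factor 1/(1+y/m)^(m*t), PV):
  t = 1.0000: CF_t = 24.000000, DF = 0.935454, PV = 22.450889
  t = 2.0000: CF_t = 24.000000, DF = 0.875074, PV = 21.001767
  t = 3.0000: CF_t = 24.000000, DF = 0.818591, PV = 19.646180
  t = 4.0000: CF_t = 24.000000, DF = 0.765754, PV = 18.378092
  t = 5.0000: CF_t = 1024.000000, DF = 0.716327, PV = 733.519106
Price P = sum_t PV_t = 814.996034
Convexity numerator sum_t t*(t + 1/m) * CF_t / (1+y/m)^(m*t + 2):
  t = 1.0000: term = 39.292361
  t = 2.0000: term = 110.268552
  t = 3.0000: term = 206.302249
  t = 4.0000: term = 321.643668
  t = 5.0000: term = 19256.496493
Convexity = (1/P) * sum = 19934.003323 / 814.996034 = 24.459019

Answer: Convexity = 24.4590


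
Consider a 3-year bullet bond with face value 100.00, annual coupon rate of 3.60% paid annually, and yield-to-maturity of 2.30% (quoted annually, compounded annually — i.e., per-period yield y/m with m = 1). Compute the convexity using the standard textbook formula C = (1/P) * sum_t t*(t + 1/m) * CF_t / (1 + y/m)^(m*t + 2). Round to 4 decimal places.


Answer: Convexity = 10.9522

Derivation:
Coupon per period c = face * coupon_rate / m = 3.600000
Periods per year m = 1; per-period yield y/m = 0.023000
Number of cashflows N = 3
Cashflows (t years, CF_t, discount factor 1/(1+y/m)^(m*t), PV):
  t = 1.0000: CF_t = 3.600000, DF = 0.977517, PV = 3.519062
  t = 2.0000: CF_t = 3.600000, DF = 0.955540, PV = 3.439943
  t = 3.0000: CF_t = 103.600000, DF = 0.934056, PV = 96.768243
Price P = sum_t PV_t = 103.727247
Convexity numerator sum_t t*(t + 1/m) * CF_t / (1+y/m)^(m*t + 2):
  t = 1.0000: term = 6.725206
  t = 2.0000: term = 19.722012
  t = 3.0000: term = 1109.590763
Convexity = (1/P) * sum = 1136.037981 / 103.727247 = 10.952166


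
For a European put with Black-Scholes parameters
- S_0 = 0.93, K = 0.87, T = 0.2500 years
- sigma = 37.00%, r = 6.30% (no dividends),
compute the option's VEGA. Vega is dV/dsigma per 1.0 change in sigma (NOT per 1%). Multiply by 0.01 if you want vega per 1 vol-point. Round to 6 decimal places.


Answer: Vega = 0.160502

Derivation:
d1 = 0.5381290513; d2 = 0.3531290513
phi(d1) = 0.3451659472; exp(-qT) = 1.0000000000; exp(-rT) = 0.9843733826
Vega = S * exp(-qT) * phi(d1) * sqrt(T) = 0.9300 * 1.0000000000 * 0.3451659472 * 0.5000000000 = 0.160502


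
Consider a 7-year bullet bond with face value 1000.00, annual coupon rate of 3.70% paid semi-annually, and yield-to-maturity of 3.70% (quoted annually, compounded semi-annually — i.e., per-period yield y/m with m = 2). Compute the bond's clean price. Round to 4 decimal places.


Coupon per period c = face * coupon_rate / m = 18.500000
Periods per year m = 2; per-period yield y/m = 0.018500
Number of cashflows N = 14
Cashflows (t years, CF_t, discount factor 1/(1+y/m)^(m*t), PV):
  t = 0.5000: CF_t = 18.500000, DF = 0.981836, PV = 18.163967
  t = 1.0000: CF_t = 18.500000, DF = 0.964002, PV = 17.834037
  t = 1.5000: CF_t = 18.500000, DF = 0.946492, PV = 17.510100
  t = 2.0000: CF_t = 18.500000, DF = 0.929300, PV = 17.192047
  t = 2.5000: CF_t = 18.500000, DF = 0.912420, PV = 16.879771
  t = 3.0000: CF_t = 18.500000, DF = 0.895847, PV = 16.573168
  t = 3.5000: CF_t = 18.500000, DF = 0.879575, PV = 16.272133
  t = 4.0000: CF_t = 18.500000, DF = 0.863598, PV = 15.976567
  t = 4.5000: CF_t = 18.500000, DF = 0.847912, PV = 15.686369
  t = 5.0000: CF_t = 18.500000, DF = 0.832510, PV = 15.401442
  t = 5.5000: CF_t = 18.500000, DF = 0.817389, PV = 15.121691
  t = 6.0000: CF_t = 18.500000, DF = 0.802542, PV = 14.847021
  t = 6.5000: CF_t = 18.500000, DF = 0.787964, PV = 14.577340
  t = 7.0000: CF_t = 1018.500000, DF = 0.773652, PV = 787.964346
Price P = sum_t PV_t = 1000.000000

Answer: Price = 1000.0000


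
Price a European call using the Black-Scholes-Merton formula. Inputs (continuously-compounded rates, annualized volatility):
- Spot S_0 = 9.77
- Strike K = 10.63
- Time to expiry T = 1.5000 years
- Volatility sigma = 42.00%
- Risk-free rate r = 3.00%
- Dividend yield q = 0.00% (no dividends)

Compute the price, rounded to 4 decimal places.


Answer: Price = 1.8325

Derivation:
d1 = (ln(S/K) + (r - q + 0.5*sigma^2) * T) / (sigma * sqrt(T)) = 0.18067179
d2 = d1 - sigma * sqrt(T) = -0.33372106
exp(-rT) = 0.95599748; exp(-qT) = 1.00000000
C = S_0 * exp(-qT) * N(d1) - K * exp(-rT) * N(d2)
N(d1) = 0.57168740; N(d2) = 0.36929503
C = 9.7700 * 1.00000000 * 0.57168740 - 10.6300 * 0.95599748 * 0.36929503 = 1.8325


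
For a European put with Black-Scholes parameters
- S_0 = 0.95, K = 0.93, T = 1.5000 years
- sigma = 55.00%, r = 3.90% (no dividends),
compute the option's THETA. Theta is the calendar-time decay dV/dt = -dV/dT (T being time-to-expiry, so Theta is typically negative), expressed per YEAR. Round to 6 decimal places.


Answer: Theta = -0.056661

Derivation:
d1 = 0.4552375179; d2 = -0.2183721613
phi(d1) = 0.3596733099; exp(-qT) = 1.0000000000; exp(-rT) = 0.9431782404
Theta = -S*exp(-qT)*phi(d1)*sigma/(2*sqrt(T)) + r*K*exp(-rT)*N(-d2) - q*S*exp(-qT)*N(-d1)
N(-d1) = 0.3244691859; N(-d2) = 0.5864304229; sqrt(T) = 1.2247448714
Term 1 = -0.9500 * 1.0000000000 * 0.3596733099 * 0.5500 / (2 * 1.2247448714) = -0.0767218173
Term 2 = 0.0390 * 0.9300 * 0.9431782404 * 0.5864304229 = 0.0200612422
Term 3 = 0 (no dividend yield, q = 0)
Theta = -0.0767218173 + (0.0200612422) + (0.0000000000) = -0.056661


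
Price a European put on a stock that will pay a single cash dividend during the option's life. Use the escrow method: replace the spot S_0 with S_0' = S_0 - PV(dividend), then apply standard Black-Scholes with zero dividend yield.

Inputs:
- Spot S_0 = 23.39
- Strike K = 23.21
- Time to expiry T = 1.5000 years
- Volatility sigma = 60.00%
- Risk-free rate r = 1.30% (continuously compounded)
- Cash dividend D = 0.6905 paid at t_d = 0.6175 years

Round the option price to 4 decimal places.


Answer: Price = 6.5460

Derivation:
PV(D) = D * exp(-r * t_d) = 0.6905 * 0.99200463 = 0.68497920
S_0' = S_0 - PV(D) = 23.3900 - 0.68497920 = 22.70502080
d1 = (ln(S_0'/K) + (r + sigma^2/2)*T) / (sigma*sqrt(T)) = 0.36402528
d2 = d1 - sigma*sqrt(T) = -0.37082164
exp(-rT) = 0.98068890
N(-d1) = 0.35791956; N(-d2) = 0.64461481
P = K * exp(-rT) * N(-d2) - S_0' * N(-d1) = 23.2100 * 0.98068890 * 0.64461481 - 22.70502080 * 0.35791956 = 6.5460


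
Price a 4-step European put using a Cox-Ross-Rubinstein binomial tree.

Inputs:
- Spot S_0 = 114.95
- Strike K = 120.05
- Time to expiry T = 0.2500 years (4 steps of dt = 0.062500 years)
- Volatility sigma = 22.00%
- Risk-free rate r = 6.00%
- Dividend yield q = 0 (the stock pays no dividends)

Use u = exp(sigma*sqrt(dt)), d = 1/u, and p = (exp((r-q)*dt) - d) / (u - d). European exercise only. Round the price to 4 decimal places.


Answer: Price = V(0,0) = 7.1893

Derivation:
dt = T/N = 0.062500
u = exp(sigma*sqrt(dt)) = 1.056541; d = 1/u = 0.946485
p = (exp((r-q)*dt) - d) / (u - d) = 0.520391
Discount per step: exp(-r*dt) = 0.996257
Stock lattice S(k, i) with i counting down-moves:
  k=0: S(0,0) = 114.9500
  k=1: S(1,0) = 121.4493; S(1,1) = 108.7985
  k=2: S(2,0) = 128.3162; S(2,1) = 114.9500; S(2,2) = 102.9761
  k=3: S(3,0) = 135.5712; S(3,1) = 121.4493; S(3,2) = 108.7985; S(3,3) = 97.4654
  k=4: S(4,0) = 143.2365; S(4,1) = 128.3162; S(4,2) = 114.9500; S(4,3) = 102.9761; S(4,4) = 92.2495
Terminal payoffs V(N, i) = max(K - S_T, 0):
  V(4,0) = 0.000000; V(4,1) = 0.000000; V(4,2) = 5.100000; V(4,3) = 17.073866; V(4,4) = 27.800464
Backward induction: V(k, i) = exp(-r*dt) * [p * V(k+1, i) + (1-p) * V(k+1, i+1)].
  V(3,0) = exp(-r*dt) * [p*0.000000 + (1-p)*0.000000] = 0.000000
  V(3,1) = exp(-r*dt) * [p*0.000000 + (1-p)*5.100000] = 2.436850
  V(3,2) = exp(-r*dt) * [p*5.100000 + (1-p)*17.073866] = 10.802188
  V(3,3) = exp(-r*dt) * [p*17.073866 + (1-p)*27.800464] = 22.135274
  V(2,0) = exp(-r*dt) * [p*0.000000 + (1-p)*2.436850] = 1.164360
  V(2,1) = exp(-r*dt) * [p*2.436850 + (1-p)*10.802188] = 6.424802
  V(2,2) = exp(-r*dt) * [p*10.802188 + (1-p)*22.135274] = 16.176859
  V(1,0) = exp(-r*dt) * [p*1.164360 + (1-p)*6.424802] = 3.673513
  V(1,1) = exp(-r*dt) * [p*6.424802 + (1-p)*16.176859] = 11.060420
  V(0,0) = exp(-r*dt) * [p*3.673513 + (1-p)*11.060420] = 7.189328


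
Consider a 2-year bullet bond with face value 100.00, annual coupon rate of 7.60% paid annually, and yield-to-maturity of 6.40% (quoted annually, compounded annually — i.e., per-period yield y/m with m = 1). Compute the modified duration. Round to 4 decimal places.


Coupon per period c = face * coupon_rate / m = 7.600000
Periods per year m = 1; per-period yield y/m = 0.064000
Number of cashflows N = 2
Cashflows (t years, CF_t, discount factor 1/(1+y/m)^(m*t), PV):
  t = 1.0000: CF_t = 7.600000, DF = 0.939850, PV = 7.142857
  t = 2.0000: CF_t = 107.600000, DF = 0.883317, PV = 95.044943
Price P = sum_t PV_t = 102.187800
First compute Macaulay numerator sum_t t * PV_t:
  t * PV_t at t = 1.0000: 7.142857
  t * PV_t at t = 2.0000: 190.089886
Macaulay duration D = 197.232744 / 102.187800 = 1.930101
Modified duration = D / (1 + y/m) = 1.930101 / (1 + 0.064000) = 1.814004

Answer: Modified duration = 1.8140
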